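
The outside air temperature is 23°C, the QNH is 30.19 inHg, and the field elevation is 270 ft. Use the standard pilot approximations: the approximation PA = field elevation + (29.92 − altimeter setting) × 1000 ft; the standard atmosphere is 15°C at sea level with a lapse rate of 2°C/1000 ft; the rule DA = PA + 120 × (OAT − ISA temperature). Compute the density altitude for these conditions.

Pressure altitude = 270 + (29.92 − 30.19) × 1000 = 270 + (-270) = 0 ft.
ISA temperature at 0 ft = 15 − 2 × (0/1000) = 15°C.
ISA deviation = 23 − 15 = +8°C.
Density altitude = 0 + 120 × (8) = 960 ft.

960 ft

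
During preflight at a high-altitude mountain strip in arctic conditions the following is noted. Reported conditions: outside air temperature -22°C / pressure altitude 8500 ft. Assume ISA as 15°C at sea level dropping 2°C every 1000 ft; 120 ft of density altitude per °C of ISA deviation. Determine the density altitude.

6100 ft

ISA temperature at 8500 ft = 15 − 2 × (8500/1000) = -2°C.
ISA deviation = -22 − (-2) = -20°C.
Density altitude = 8500 + 120 × (-20) = 8500 + (-2400) = 6100 ft.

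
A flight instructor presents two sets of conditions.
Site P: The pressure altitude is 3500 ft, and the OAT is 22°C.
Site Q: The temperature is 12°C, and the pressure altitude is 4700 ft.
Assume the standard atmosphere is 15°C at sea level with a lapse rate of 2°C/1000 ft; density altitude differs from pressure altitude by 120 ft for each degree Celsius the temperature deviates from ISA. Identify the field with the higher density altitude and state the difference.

Site Q by 288 ft

Site P: ISA temp = 8°C, deviation +14°C, DA = 3500 + 120 × 14 = 5180 ft.
Site Q: ISA temp = 5.6°C, deviation +6.4°C, DA = 4700 + 120 × 6.4 = 5468 ft.
Site Q is higher by 5468 − 5180 = 288 ft.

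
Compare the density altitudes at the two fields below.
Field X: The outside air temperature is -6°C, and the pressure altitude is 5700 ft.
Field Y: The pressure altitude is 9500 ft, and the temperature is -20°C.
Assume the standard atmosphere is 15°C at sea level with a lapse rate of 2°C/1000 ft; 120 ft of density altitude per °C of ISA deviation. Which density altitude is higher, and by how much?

Field X: ISA temp = 3.6°C, deviation -9.6°C, DA = 5700 + 120 × (-9.6) = 4548 ft.
Field Y: ISA temp = -4°C, deviation -16°C, DA = 9500 + 120 × (-16) = 7580 ft.
Field Y is higher by 7580 − 4548 = 3032 ft.

Field Y by 3032 ft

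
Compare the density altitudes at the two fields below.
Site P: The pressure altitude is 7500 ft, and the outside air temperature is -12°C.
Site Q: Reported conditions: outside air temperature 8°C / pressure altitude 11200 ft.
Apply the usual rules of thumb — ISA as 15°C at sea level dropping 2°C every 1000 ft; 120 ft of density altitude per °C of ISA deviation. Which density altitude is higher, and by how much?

Site Q by 6988 ft

Site P: ISA temp = 0°C, deviation -12°C, DA = 7500 + 120 × (-12) = 6060 ft.
Site Q: ISA temp = -7.4°C, deviation +15.4°C, DA = 11200 + 120 × 15.4 = 13048 ft.
Site Q is higher by 13048 − 6060 = 6988 ft.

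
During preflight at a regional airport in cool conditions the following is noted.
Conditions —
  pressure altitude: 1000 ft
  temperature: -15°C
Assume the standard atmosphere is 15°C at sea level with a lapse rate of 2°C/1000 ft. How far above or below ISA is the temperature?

ISA temperature at 1000 ft = 15 − 2 × (1000/1000) = 13°C.
Deviation = OAT − ISA = -15 − 13 = -28°C.

ISA-28°C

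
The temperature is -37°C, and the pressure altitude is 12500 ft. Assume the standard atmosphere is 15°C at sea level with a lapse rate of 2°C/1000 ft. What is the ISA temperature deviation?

ISA-27°C

ISA temperature at 12500 ft = 15 − 2 × (12500/1000) = -10°C.
Deviation = OAT − ISA = -37 − (-10) = -27°C.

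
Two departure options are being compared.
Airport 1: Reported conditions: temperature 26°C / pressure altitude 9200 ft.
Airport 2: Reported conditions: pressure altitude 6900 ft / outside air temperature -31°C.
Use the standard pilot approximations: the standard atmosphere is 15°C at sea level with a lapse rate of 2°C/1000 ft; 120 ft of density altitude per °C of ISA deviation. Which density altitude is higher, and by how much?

Airport 1: ISA temp = -3.4°C, deviation +29.4°C, DA = 9200 + 120 × 29.4 = 12728 ft.
Airport 2: ISA temp = 1.2°C, deviation -32.2°C, DA = 6900 + 120 × (-32.2) = 3036 ft.
Airport 1 is higher by 12728 − 3036 = 9692 ft.

Airport 1 by 9692 ft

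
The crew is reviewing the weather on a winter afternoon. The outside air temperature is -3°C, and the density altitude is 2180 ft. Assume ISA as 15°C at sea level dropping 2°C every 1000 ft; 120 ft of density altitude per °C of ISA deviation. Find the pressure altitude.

DA = PA + 120 × (OAT − (15 − 2·PA/1000)) = PA + 120·OAT − 1800 + 0.24·PA = 1.24·PA + 120·OAT − 1800.
So 1.24·PA = 2180 − 120 × (-3) + 1800 = 4340.
PA = 4340 / 1.24 = 3500 ft.

3500 ft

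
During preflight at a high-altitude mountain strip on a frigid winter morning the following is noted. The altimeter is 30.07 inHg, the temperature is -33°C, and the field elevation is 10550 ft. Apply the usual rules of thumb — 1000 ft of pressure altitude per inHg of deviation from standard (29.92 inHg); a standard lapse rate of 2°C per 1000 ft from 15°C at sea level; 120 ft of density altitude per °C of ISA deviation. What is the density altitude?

7136 ft

Pressure altitude = 10550 + (29.92 − 30.07) × 1000 = 10550 + (-150) = 10400 ft.
ISA temperature at 10400 ft = 15 − 2 × (10400/1000) = -5.8°C.
ISA deviation = -33 − (-5.8) = -27.2°C.
Density altitude = 10400 + 120 × (-27.2) = 7136 ft.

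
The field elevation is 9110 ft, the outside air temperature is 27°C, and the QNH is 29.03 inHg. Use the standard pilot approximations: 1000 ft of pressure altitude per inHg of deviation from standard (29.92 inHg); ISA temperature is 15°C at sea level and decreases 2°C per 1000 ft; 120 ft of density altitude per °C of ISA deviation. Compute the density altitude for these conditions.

13840 ft

Pressure altitude = 9110 + (29.92 − 29.03) × 1000 = 9110 + (+890) = 10000 ft.
ISA temperature at 10000 ft = 15 − 2 × (10000/1000) = -5°C.
ISA deviation = 27 − (-5) = +32°C.
Density altitude = 10000 + 120 × (32) = 13840 ft.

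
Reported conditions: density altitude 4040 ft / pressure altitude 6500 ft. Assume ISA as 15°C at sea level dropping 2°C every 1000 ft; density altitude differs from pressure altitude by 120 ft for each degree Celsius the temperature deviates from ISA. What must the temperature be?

Density altitude − pressure altitude = 4040 − 6500 = -2460 ft.
At 120 ft/°C that is an ISA deviation of -2460/120 = -20.5°C.
ISA temperature at 6500 ft = 15 − 2 × (6500/1000) = 2°C.
OAT = ISA + deviation = 2 + (-20.5) = -18.5°C.

-18.5°C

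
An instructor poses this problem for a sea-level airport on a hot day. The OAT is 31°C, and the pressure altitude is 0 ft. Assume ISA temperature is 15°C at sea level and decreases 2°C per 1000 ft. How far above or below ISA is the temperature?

ISA+16°C

ISA temperature at 0 ft = 15 − 2 × (0/1000) = 15°C.
Deviation = OAT − ISA = 31 − 15 = +16°C.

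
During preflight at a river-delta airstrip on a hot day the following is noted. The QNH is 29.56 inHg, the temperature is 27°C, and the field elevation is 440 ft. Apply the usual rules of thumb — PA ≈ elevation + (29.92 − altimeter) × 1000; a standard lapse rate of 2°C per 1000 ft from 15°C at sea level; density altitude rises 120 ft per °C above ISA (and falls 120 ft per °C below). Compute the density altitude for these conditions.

2432 ft

Pressure altitude = 440 + (29.92 − 29.56) × 1000 = 440 + (+360) = 800 ft.
ISA temperature at 800 ft = 15 − 2 × (800/1000) = 13.4°C.
ISA deviation = 27 − 13.4 = +13.6°C.
Density altitude = 800 + 120 × (13.6) = 2432 ft.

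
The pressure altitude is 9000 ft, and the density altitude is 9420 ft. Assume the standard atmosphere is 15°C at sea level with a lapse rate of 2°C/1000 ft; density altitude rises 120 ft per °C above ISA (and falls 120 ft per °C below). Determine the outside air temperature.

Density altitude − pressure altitude = 9420 − 9000 = +420 ft.
At 120 ft/°C that is an ISA deviation of 420/120 = +3.5°C.
ISA temperature at 9000 ft = 15 − 2 × (9000/1000) = -3°C.
OAT = ISA + deviation = -3 + (+3.5) = 0.5°C.

0.5°C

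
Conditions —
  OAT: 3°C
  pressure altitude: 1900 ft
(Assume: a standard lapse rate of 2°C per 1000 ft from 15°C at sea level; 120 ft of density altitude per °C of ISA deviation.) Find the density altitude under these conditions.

916 ft

ISA temperature at 1900 ft = 15 − 2 × (1900/1000) = 11.2°C.
ISA deviation = 3 − 11.2 = -8.2°C.
Density altitude = 1900 + 120 × (-8.2) = 1900 + (-984) = 916 ft.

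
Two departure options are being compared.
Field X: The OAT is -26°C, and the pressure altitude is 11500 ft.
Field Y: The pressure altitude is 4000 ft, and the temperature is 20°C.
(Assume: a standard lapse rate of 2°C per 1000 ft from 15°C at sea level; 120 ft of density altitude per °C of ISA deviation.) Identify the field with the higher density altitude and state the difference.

Field X: ISA temp = -8°C, deviation -18°C, DA = 11500 + 120 × (-18) = 9340 ft.
Field Y: ISA temp = 7°C, deviation +13°C, DA = 4000 + 120 × 13 = 5560 ft.
Field X is higher by 9340 − 5560 = 3780 ft.

Field X by 3780 ft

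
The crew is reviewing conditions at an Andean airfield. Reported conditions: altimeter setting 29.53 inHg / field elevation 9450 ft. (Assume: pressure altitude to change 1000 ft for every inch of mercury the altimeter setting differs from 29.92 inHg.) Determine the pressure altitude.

9840 ft

Pressure correction = (29.92 − 29.53) × 1000 = +390 ft.
Pressure altitude = 9450 + (+390) = 9840 ft.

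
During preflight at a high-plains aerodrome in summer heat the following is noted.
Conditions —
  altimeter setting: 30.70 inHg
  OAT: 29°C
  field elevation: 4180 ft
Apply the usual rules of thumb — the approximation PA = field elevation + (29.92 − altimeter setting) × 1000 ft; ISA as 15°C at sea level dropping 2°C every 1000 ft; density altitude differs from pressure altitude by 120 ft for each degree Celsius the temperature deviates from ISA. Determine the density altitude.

5896 ft

Pressure altitude = 4180 + (29.92 − 30.70) × 1000 = 4180 + (-780) = 3400 ft.
ISA temperature at 3400 ft = 15 − 2 × (3400/1000) = 8.2°C.
ISA deviation = 29 − 8.2 = +20.8°C.
Density altitude = 3400 + 120 × (20.8) = 5896 ft.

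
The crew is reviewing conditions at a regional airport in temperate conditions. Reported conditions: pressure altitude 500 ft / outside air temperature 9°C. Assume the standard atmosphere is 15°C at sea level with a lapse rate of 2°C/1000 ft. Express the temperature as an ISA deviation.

ISA-5°C

ISA temperature at 500 ft = 15 − 2 × (500/1000) = 14°C.
Deviation = OAT − ISA = 9 − 14 = -5°C.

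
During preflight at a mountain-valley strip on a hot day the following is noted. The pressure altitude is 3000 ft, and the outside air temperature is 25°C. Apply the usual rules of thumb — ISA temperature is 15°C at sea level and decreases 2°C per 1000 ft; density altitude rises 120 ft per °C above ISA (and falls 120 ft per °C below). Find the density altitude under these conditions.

ISA temperature at 3000 ft = 15 − 2 × (3000/1000) = 9°C.
ISA deviation = 25 − 9 = +16°C.
Density altitude = 3000 + 120 × (16) = 3000 + (+1920) = 4920 ft.

4920 ft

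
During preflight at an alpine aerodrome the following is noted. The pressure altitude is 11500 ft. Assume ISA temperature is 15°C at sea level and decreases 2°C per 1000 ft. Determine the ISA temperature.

ISA temperature = 15 − 2 × (11500/1000) = 15 − 23 = -8°C.

-8°C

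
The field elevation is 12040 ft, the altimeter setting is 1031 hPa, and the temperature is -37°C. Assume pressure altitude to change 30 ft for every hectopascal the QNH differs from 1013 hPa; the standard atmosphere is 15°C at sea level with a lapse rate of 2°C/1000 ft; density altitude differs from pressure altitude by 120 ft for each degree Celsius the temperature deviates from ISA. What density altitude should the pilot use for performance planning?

8020 ft

Pressure altitude = 12040 + (1013 − 1031) × 30 = 12040 + (-540) = 11500 ft.
ISA temperature at 11500 ft = 15 − 2 × (11500/1000) = -8°C.
ISA deviation = -37 − (-8) = -29°C.
Density altitude = 11500 + 120 × (-29) = 8020 ft.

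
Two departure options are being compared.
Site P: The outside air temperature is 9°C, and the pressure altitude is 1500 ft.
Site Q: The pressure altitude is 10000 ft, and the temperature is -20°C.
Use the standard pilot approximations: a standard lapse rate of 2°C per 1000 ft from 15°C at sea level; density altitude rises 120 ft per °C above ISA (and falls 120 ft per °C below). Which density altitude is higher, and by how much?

Site P: ISA temp = 12°C, deviation -3°C, DA = 1500 + 120 × (-3) = 1140 ft.
Site Q: ISA temp = -5°C, deviation -15°C, DA = 10000 + 120 × (-15) = 8200 ft.
Site Q is higher by 8200 − 1140 = 7060 ft.

Site Q by 7060 ft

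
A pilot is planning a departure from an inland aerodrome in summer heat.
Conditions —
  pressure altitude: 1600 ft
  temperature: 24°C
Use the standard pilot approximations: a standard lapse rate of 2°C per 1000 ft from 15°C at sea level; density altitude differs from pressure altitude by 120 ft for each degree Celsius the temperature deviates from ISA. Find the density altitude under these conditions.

3064 ft

ISA temperature at 1600 ft = 15 − 2 × (1600/1000) = 11.8°C.
ISA deviation = 24 − 11.8 = +12.2°C.
Density altitude = 1600 + 120 × (12.2) = 1600 + (+1464) = 3064 ft.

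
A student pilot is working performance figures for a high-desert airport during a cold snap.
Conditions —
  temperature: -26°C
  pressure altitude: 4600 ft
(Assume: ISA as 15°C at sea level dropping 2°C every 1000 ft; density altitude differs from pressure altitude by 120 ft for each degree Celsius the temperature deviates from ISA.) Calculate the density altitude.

784 ft

ISA temperature at 4600 ft = 15 − 2 × (4600/1000) = 5.8°C.
ISA deviation = -26 − 5.8 = -31.8°C.
Density altitude = 4600 + 120 × (-31.8) = 4600 + (-3816) = 784 ft.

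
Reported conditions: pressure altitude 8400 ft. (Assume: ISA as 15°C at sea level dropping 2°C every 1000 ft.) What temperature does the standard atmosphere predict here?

ISA temperature = 15 − 2 × (8400/1000) = 15 − 16.8 = -1.8°C.

-1.8°C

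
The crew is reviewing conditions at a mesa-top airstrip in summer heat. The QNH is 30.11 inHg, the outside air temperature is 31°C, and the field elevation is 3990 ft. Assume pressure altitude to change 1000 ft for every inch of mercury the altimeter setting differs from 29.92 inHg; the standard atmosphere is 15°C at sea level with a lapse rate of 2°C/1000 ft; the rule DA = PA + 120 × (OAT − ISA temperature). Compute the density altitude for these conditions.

6632 ft

Pressure altitude = 3990 + (29.92 − 30.11) × 1000 = 3990 + (-190) = 3800 ft.
ISA temperature at 3800 ft = 15 − 2 × (3800/1000) = 7.4°C.
ISA deviation = 31 − 7.4 = +23.6°C.
Density altitude = 3800 + 120 × (23.6) = 6632 ft.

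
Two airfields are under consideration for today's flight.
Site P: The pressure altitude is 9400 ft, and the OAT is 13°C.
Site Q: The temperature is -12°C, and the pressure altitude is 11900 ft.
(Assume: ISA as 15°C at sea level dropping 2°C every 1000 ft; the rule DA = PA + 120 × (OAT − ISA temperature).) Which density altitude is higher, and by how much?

Site Q by 100 ft

Site P: ISA temp = -3.8°C, deviation +16.8°C, DA = 9400 + 120 × 16.8 = 11416 ft.
Site Q: ISA temp = -8.8°C, deviation -3.2°C, DA = 11900 + 120 × (-3.2) = 11516 ft.
Site Q is higher by 11516 − 11416 = 100 ft.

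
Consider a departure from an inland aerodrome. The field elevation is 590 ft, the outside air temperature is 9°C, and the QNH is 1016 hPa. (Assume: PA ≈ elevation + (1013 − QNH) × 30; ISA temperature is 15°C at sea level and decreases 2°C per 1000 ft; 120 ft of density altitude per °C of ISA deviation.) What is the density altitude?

Pressure altitude = 590 + (1013 − 1016) × 30 = 590 + (-90) = 500 ft.
ISA temperature at 500 ft = 15 − 2 × (500/1000) = 14°C.
ISA deviation = 9 − 14 = -5°C.
Density altitude = 500 + 120 × (-5) = -100 ft.

-100 ft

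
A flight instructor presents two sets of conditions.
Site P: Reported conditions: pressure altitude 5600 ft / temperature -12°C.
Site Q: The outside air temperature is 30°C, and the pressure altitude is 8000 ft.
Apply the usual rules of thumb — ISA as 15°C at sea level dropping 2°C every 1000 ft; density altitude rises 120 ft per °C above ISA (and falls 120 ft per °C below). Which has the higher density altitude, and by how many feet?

Site Q by 8016 ft

Site P: ISA temp = 3.8°C, deviation -15.8°C, DA = 5600 + 120 × (-15.8) = 3704 ft.
Site Q: ISA temp = -1°C, deviation +31°C, DA = 8000 + 120 × 31 = 11720 ft.
Site Q is higher by 11720 − 3704 = 8016 ft.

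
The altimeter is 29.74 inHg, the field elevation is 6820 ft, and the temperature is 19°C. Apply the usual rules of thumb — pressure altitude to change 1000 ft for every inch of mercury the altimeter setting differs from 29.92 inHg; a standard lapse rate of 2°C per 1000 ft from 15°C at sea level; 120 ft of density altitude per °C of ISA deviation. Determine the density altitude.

Pressure altitude = 6820 + (29.92 − 29.74) × 1000 = 6820 + (+180) = 7000 ft.
ISA temperature at 7000 ft = 15 − 2 × (7000/1000) = 1°C.
ISA deviation = 19 − 1 = +18°C.
Density altitude = 7000 + 120 × (18) = 9160 ft.

9160 ft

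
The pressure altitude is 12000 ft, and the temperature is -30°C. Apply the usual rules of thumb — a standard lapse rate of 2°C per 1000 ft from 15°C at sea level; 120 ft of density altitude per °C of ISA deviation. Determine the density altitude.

9480 ft

ISA temperature at 12000 ft = 15 − 2 × (12000/1000) = -9°C.
ISA deviation = -30 − (-9) = -21°C.
Density altitude = 12000 + 120 × (-21) = 12000 + (-2520) = 9480 ft.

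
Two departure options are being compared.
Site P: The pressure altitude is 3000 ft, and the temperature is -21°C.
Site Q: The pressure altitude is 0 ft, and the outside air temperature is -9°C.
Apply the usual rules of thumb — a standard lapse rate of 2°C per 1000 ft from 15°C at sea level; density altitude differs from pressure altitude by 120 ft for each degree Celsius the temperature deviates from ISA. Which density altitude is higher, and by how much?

Site P: ISA temp = 9°C, deviation -30°C, DA = 3000 + 120 × (-30) = -600 ft.
Site Q: ISA temp = 15°C, deviation -24°C, DA = 0 + 120 × (-24) = -2880 ft.
Site P is higher by -600 − (-2880) = 2280 ft.

Site P by 2280 ft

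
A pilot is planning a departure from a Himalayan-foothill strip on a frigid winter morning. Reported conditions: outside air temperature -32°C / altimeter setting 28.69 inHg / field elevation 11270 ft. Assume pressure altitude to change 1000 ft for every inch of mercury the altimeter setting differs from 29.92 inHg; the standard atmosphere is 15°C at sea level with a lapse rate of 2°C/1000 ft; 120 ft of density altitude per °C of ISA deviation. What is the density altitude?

9860 ft

Pressure altitude = 11270 + (29.92 − 28.69) × 1000 = 11270 + (+1230) = 12500 ft.
ISA temperature at 12500 ft = 15 − 2 × (12500/1000) = -10°C.
ISA deviation = -32 − (-10) = -22°C.
Density altitude = 12500 + 120 × (-22) = 9860 ft.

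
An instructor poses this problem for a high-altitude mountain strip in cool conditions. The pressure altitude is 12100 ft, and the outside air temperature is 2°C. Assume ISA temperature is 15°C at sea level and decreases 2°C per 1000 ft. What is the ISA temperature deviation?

ISA temperature at 12100 ft = 15 − 2 × (12100/1000) = -9.2°C.
Deviation = OAT − ISA = 2 − (-9.2) = +11.2°C.

ISA+11.2°C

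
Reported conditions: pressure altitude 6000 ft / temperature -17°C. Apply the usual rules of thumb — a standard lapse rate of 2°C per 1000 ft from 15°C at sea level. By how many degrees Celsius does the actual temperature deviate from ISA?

ISA temperature at 6000 ft = 15 − 2 × (6000/1000) = 3°C.
Deviation = OAT − ISA = -17 − 3 = -20°C.

ISA-20°C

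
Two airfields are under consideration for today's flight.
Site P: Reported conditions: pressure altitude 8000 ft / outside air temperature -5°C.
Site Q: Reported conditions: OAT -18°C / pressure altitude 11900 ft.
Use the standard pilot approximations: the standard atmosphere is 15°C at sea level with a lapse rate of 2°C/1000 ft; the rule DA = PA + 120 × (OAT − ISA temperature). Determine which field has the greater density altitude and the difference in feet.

Site Q by 3276 ft

Site P: ISA temp = -1°C, deviation -4°C, DA = 8000 + 120 × (-4) = 7520 ft.
Site Q: ISA temp = -8.8°C, deviation -9.2°C, DA = 11900 + 120 × (-9.2) = 10796 ft.
Site Q is higher by 10796 − 7520 = 3276 ft.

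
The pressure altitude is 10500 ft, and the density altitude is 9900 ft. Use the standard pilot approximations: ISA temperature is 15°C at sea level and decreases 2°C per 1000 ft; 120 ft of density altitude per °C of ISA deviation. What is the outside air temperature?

Density altitude − pressure altitude = 9900 − 10500 = -600 ft.
At 120 ft/°C that is an ISA deviation of -600/120 = -5°C.
ISA temperature at 10500 ft = 15 − 2 × (10500/1000) = -6°C.
OAT = ISA + deviation = -6 + (-5) = -11°C.

-11°C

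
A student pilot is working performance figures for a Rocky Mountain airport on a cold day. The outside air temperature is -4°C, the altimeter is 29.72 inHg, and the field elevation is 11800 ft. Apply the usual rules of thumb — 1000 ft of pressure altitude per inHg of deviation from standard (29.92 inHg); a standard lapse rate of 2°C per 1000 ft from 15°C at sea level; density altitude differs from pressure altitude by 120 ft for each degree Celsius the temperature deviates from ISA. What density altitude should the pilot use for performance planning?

12600 ft

Pressure altitude = 11800 + (29.92 − 29.72) × 1000 = 11800 + (+200) = 12000 ft.
ISA temperature at 12000 ft = 15 − 2 × (12000/1000) = -9°C.
ISA deviation = -4 − (-9) = +5°C.
Density altitude = 12000 + 120 × (5) = 12600 ft.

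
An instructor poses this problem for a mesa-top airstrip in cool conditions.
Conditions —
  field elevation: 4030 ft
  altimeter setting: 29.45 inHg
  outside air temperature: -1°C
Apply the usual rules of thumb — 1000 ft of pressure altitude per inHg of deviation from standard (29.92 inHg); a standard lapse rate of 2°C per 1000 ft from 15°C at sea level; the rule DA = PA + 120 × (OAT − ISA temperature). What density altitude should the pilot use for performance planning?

3660 ft

Pressure altitude = 4030 + (29.92 − 29.45) × 1000 = 4030 + (+470) = 4500 ft.
ISA temperature at 4500 ft = 15 − 2 × (4500/1000) = 6°C.
ISA deviation = -1 − 6 = -7°C.
Density altitude = 4500 + 120 × (-7) = 3660 ft.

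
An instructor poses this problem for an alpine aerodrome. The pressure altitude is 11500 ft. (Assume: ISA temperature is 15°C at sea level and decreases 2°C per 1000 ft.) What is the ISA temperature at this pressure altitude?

-8°C

ISA temperature = 15 − 2 × (11500/1000) = 15 − 23 = -8°C.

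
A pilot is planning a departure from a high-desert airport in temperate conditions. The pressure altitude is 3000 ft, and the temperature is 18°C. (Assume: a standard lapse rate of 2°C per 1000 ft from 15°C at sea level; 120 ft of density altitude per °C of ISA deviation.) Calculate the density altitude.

4080 ft

ISA temperature at 3000 ft = 15 − 2 × (3000/1000) = 9°C.
ISA deviation = 18 − 9 = +9°C.
Density altitude = 3000 + 120 × (9) = 3000 + (+1080) = 4080 ft.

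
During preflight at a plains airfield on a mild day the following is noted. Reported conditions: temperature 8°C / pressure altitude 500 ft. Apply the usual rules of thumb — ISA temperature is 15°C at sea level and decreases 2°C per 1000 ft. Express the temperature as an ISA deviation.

ISA-6°C

ISA temperature at 500 ft = 15 − 2 × (500/1000) = 14°C.
Deviation = OAT − ISA = 8 − 14 = -6°C.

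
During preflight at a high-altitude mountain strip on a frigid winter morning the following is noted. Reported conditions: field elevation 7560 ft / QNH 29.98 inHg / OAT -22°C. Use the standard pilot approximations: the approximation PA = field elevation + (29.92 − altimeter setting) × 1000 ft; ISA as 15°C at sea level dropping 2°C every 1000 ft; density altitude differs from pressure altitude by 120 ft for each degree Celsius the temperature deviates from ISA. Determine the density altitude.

Pressure altitude = 7560 + (29.92 − 29.98) × 1000 = 7560 + (-60) = 7500 ft.
ISA temperature at 7500 ft = 15 − 2 × (7500/1000) = 0°C.
ISA deviation = -22 − 0 = -22°C.
Density altitude = 7500 + 120 × (-22) = 4860 ft.

4860 ft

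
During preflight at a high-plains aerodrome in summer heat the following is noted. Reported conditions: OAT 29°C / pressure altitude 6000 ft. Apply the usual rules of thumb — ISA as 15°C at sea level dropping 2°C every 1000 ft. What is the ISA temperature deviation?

ISA temperature at 6000 ft = 15 − 2 × (6000/1000) = 3°C.
Deviation = OAT − ISA = 29 − 3 = +26°C.

ISA+26°C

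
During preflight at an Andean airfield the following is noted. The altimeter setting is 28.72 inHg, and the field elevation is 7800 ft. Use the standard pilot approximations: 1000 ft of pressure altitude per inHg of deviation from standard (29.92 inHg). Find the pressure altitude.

Pressure correction = (29.92 − 28.72) × 1000 = +1200 ft.
Pressure altitude = 7800 + (+1200) = 9000 ft.

9000 ft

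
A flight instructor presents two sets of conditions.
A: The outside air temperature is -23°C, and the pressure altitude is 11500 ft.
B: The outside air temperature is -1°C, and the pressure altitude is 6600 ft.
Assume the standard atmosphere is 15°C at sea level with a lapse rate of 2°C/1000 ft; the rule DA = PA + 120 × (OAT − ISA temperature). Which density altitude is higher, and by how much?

A by 3436 ft

A: ISA temp = -8°C, deviation -15°C, DA = 11500 + 120 × (-15) = 9700 ft.
B: ISA temp = 1.8°C, deviation -2.8°C, DA = 6600 + 120 × (-2.8) = 6264 ft.
A is higher by 9700 − 6264 = 3436 ft.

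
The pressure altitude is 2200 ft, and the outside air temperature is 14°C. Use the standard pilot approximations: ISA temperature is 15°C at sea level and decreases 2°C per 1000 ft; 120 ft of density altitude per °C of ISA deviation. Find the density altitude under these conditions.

ISA temperature at 2200 ft = 15 − 2 × (2200/1000) = 10.6°C.
ISA deviation = 14 − 10.6 = +3.4°C.
Density altitude = 2200 + 120 × (3.4) = 2200 + (+408) = 2608 ft.

2608 ft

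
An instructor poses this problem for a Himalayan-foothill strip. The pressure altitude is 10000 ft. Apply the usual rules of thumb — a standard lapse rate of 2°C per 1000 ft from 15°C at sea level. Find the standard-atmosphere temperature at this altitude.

ISA temperature = 15 − 2 × (10000/1000) = 15 − 20 = -5°C.

-5°C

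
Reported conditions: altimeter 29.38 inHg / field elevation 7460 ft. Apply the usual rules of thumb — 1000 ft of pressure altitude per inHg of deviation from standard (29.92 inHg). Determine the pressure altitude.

8000 ft

Pressure correction = (29.92 − 29.38) × 1000 = +540 ft.
Pressure altitude = 7460 + (+540) = 8000 ft.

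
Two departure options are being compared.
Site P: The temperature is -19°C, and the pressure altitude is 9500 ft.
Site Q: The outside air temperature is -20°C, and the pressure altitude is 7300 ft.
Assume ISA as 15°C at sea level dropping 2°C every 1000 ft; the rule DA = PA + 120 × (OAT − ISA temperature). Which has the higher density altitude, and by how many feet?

Site P by 2848 ft

Site P: ISA temp = -4°C, deviation -15°C, DA = 9500 + 120 × (-15) = 7700 ft.
Site Q: ISA temp = 0.4°C, deviation -20.4°C, DA = 7300 + 120 × (-20.4) = 4852 ft.
Site P is higher by 7700 − 4852 = 2848 ft.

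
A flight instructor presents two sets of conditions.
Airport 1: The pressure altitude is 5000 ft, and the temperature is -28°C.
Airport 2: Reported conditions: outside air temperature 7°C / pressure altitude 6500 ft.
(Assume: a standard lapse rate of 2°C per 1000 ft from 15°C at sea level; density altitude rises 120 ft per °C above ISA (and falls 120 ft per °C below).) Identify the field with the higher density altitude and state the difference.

Airport 1: ISA temp = 5°C, deviation -33°C, DA = 5000 + 120 × (-33) = 1040 ft.
Airport 2: ISA temp = 2°C, deviation +5°C, DA = 6500 + 120 × 5 = 7100 ft.
Airport 2 is higher by 7100 − 1040 = 6060 ft.

Airport 2 by 6060 ft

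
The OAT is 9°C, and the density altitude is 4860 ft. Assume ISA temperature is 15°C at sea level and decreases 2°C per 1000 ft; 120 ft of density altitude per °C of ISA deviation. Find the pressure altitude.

4500 ft

DA = PA + 120 × (OAT − (15 − 2·PA/1000)) = PA + 120·OAT − 1800 + 0.24·PA = 1.24·PA + 120·OAT − 1800.
So 1.24·PA = 4860 − 120 × 9 + 1800 = 5580.
PA = 5580 / 1.24 = 4500 ft.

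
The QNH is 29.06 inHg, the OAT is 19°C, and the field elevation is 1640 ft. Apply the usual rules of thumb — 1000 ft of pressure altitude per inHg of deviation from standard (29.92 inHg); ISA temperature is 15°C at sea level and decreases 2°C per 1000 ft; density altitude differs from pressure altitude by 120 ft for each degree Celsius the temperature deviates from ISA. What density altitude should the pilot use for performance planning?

3580 ft

Pressure altitude = 1640 + (29.92 − 29.06) × 1000 = 1640 + (+860) = 2500 ft.
ISA temperature at 2500 ft = 15 − 2 × (2500/1000) = 10°C.
ISA deviation = 19 − 10 = +9°C.
Density altitude = 2500 + 120 × (9) = 3580 ft.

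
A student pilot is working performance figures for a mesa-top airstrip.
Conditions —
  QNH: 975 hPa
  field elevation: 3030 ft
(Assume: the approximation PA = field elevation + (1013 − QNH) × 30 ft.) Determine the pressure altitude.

4170 ft

Pressure correction = (1013 − 975) × 30 = +1140 ft.
Pressure altitude = 3030 + (+1140) = 4170 ft.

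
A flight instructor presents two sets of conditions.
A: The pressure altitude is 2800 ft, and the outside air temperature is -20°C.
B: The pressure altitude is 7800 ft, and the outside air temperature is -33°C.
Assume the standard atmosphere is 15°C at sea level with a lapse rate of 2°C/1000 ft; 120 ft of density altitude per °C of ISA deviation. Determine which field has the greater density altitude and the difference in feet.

A: ISA temp = 9.4°C, deviation -29.4°C, DA = 2800 + 120 × (-29.4) = -728 ft.
B: ISA temp = -0.6°C, deviation -32.4°C, DA = 7800 + 120 × (-32.4) = 3912 ft.
B is higher by 3912 − (-728) = 4640 ft.

B by 4640 ft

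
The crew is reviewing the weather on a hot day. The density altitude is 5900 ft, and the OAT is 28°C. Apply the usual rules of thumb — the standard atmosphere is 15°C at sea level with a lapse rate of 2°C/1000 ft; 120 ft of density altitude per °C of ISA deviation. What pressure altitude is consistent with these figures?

DA = PA + 120 × (OAT − (15 − 2·PA/1000)) = PA + 120·OAT − 1800 + 0.24·PA = 1.24·PA + 120·OAT − 1800.
So 1.24·PA = 5900 − 120 × 28 + 1800 = 4340.
PA = 4340 / 1.24 = 3500 ft.

3500 ft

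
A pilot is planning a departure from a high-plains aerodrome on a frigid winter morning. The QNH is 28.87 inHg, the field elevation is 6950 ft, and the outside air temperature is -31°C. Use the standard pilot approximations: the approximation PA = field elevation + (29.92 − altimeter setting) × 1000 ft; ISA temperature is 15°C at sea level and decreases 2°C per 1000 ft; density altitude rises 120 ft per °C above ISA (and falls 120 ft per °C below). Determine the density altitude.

4400 ft

Pressure altitude = 6950 + (29.92 − 28.87) × 1000 = 6950 + (+1050) = 8000 ft.
ISA temperature at 8000 ft = 15 − 2 × (8000/1000) = -1°C.
ISA deviation = -31 − (-1) = -30°C.
Density altitude = 8000 + 120 × (-30) = 4400 ft.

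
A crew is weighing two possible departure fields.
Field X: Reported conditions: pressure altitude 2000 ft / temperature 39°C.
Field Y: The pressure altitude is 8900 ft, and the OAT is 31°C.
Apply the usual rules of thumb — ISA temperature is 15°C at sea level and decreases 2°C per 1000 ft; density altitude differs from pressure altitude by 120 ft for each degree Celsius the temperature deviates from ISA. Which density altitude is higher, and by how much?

Field X: ISA temp = 11°C, deviation +28°C, DA = 2000 + 120 × 28 = 5360 ft.
Field Y: ISA temp = -2.8°C, deviation +33.8°C, DA = 8900 + 120 × 33.8 = 12956 ft.
Field Y is higher by 12956 − 5360 = 7596 ft.

Field Y by 7596 ft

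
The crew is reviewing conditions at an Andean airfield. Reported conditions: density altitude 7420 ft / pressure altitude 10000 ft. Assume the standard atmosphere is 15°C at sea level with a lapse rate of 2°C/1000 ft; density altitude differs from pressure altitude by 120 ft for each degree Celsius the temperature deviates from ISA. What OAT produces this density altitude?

-26.5°C

Density altitude − pressure altitude = 7420 − 10000 = -2580 ft.
At 120 ft/°C that is an ISA deviation of -2580/120 = -21.5°C.
ISA temperature at 10000 ft = 15 − 2 × (10000/1000) = -5°C.
OAT = ISA + deviation = -5 + (-21.5) = -26.5°C.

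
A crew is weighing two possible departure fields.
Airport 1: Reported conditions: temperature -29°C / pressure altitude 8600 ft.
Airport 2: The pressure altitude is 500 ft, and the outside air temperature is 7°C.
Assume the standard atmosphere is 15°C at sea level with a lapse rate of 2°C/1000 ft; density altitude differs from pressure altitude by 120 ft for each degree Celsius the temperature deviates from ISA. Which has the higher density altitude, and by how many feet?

Airport 1 by 5724 ft

Airport 1: ISA temp = -2.2°C, deviation -26.8°C, DA = 8600 + 120 × (-26.8) = 5384 ft.
Airport 2: ISA temp = 14°C, deviation -7°C, DA = 500 + 120 × (-7) = -340 ft.
Airport 1 is higher by 5384 − (-340) = 5724 ft.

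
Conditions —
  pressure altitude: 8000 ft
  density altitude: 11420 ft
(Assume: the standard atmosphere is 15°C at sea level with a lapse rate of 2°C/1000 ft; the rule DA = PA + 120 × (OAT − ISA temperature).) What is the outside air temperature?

27.5°C

Density altitude − pressure altitude = 11420 − 8000 = +3420 ft.
At 120 ft/°C that is an ISA deviation of 3420/120 = +28.5°C.
ISA temperature at 8000 ft = 15 − 2 × (8000/1000) = -1°C.
OAT = ISA + deviation = -1 + (+28.5) = 27.5°C.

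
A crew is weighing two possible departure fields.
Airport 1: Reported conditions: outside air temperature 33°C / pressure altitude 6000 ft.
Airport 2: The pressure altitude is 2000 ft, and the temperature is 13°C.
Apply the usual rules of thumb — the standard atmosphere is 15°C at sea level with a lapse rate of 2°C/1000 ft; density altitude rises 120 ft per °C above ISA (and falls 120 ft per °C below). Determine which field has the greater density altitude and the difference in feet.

Airport 1 by 7360 ft

Airport 1: ISA temp = 3°C, deviation +30°C, DA = 6000 + 120 × 30 = 9600 ft.
Airport 2: ISA temp = 11°C, deviation +2°C, DA = 2000 + 120 × 2 = 2240 ft.
Airport 1 is higher by 9600 − 2240 = 7360 ft.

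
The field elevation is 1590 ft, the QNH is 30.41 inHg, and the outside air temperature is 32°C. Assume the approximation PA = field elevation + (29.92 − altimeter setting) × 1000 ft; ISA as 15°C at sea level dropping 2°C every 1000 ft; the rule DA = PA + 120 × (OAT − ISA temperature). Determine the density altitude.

3404 ft

Pressure altitude = 1590 + (29.92 − 30.41) × 1000 = 1590 + (-490) = 1100 ft.
ISA temperature at 1100 ft = 15 − 2 × (1100/1000) = 12.8°C.
ISA deviation = 32 − 12.8 = +19.2°C.
Density altitude = 1100 + 120 × (19.2) = 3404 ft.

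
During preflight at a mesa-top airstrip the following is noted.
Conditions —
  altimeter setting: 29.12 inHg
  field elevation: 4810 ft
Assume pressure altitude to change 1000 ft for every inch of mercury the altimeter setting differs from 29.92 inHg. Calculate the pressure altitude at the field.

Pressure correction = (29.92 − 29.12) × 1000 = +800 ft.
Pressure altitude = 4810 + (+800) = 5610 ft.

5610 ft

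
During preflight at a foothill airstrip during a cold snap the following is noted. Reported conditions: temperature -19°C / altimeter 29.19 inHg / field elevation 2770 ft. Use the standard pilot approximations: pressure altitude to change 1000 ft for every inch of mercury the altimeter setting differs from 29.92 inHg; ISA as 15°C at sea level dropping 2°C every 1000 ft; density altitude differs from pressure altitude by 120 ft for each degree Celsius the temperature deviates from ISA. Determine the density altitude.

Pressure altitude = 2770 + (29.92 − 29.19) × 1000 = 2770 + (+730) = 3500 ft.
ISA temperature at 3500 ft = 15 − 2 × (3500/1000) = 8°C.
ISA deviation = -19 − 8 = -27°C.
Density altitude = 3500 + 120 × (-27) = 260 ft.

260 ft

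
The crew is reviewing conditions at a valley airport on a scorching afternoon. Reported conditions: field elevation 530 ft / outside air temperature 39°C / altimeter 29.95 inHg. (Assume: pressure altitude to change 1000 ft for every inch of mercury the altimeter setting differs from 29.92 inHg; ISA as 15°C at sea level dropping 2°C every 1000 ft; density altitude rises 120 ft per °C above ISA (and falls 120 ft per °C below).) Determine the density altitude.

3500 ft

Pressure altitude = 530 + (29.92 − 29.95) × 1000 = 530 + (-30) = 500 ft.
ISA temperature at 500 ft = 15 − 2 × (500/1000) = 14°C.
ISA deviation = 39 − 14 = +25°C.
Density altitude = 500 + 120 × (25) = 3500 ft.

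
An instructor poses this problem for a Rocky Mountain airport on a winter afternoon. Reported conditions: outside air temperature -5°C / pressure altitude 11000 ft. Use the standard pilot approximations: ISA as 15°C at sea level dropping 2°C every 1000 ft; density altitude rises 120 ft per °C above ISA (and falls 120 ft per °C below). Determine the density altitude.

11240 ft

ISA temperature at 11000 ft = 15 − 2 × (11000/1000) = -7°C.
ISA deviation = -5 − (-7) = +2°C.
Density altitude = 11000 + 120 × (2) = 11000 + (+240) = 11240 ft.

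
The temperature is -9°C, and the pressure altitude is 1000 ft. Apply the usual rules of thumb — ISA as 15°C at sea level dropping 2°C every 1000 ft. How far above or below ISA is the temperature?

ISA-22°C

ISA temperature at 1000 ft = 15 − 2 × (1000/1000) = 13°C.
Deviation = OAT − ISA = -9 − 13 = -22°C.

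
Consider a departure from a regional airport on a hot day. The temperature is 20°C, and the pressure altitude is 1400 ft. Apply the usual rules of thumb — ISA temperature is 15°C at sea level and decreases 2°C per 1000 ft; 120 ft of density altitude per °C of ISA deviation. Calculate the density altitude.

2336 ft

ISA temperature at 1400 ft = 15 − 2 × (1400/1000) = 12.2°C.
ISA deviation = 20 − 12.2 = +7.8°C.
Density altitude = 1400 + 120 × (7.8) = 1400 + (+936) = 2336 ft.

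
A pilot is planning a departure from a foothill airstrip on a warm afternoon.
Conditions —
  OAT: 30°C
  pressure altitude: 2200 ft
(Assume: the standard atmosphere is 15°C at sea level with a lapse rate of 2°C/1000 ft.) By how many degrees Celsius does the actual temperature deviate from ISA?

ISA+19.4°C

ISA temperature at 2200 ft = 15 − 2 × (2200/1000) = 10.6°C.
Deviation = OAT − ISA = 30 − 10.6 = +19.4°C.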